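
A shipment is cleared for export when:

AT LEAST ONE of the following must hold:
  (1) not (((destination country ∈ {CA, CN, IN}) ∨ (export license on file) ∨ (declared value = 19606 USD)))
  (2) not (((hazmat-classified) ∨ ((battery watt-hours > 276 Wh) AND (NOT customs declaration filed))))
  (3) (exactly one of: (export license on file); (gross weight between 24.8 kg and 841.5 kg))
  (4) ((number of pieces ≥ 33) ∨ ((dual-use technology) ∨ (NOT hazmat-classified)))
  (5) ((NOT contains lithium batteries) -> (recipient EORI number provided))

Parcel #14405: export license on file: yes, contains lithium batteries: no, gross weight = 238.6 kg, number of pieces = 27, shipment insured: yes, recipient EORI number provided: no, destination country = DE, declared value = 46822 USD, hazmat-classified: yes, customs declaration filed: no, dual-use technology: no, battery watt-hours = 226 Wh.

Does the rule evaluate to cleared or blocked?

Atomic conditions:
  destination country ∈ {CA, CN, IN}: DE is not in the set → false
  export license on file: yes → true
  declared value = 19606 USD: 46822 == 19606 is false
  hazmat-classified: yes → true
  battery watt-hours > 276 Wh: 226 > 276 is false
  NOT customs declaration filed: no → true
  gross weight between 24.8 kg and 841.5 kg: 238.6 in [24.8, 841.5] is true
  number of pieces ≥ 33: 27 ≥ 33 is false
  dual-use technology: no → false
  NOT hazmat-classified: yes → false
  NOT contains lithium batteries: no → true
  recipient EORI number provided: no → false
Combine:
[1.1] false OR true OR false = true
[1] NOT true = false
[2.1.2] false AND true = false
[2.1] true OR false = true
[2] NOT true = false
[3] exactly-one(true, true) = false
[4.2] false OR false = false
[4] false OR false = false
[5] true → false = false
[root] false OR false OR false OR false OR false = false
Overall: false → blocked

Blocked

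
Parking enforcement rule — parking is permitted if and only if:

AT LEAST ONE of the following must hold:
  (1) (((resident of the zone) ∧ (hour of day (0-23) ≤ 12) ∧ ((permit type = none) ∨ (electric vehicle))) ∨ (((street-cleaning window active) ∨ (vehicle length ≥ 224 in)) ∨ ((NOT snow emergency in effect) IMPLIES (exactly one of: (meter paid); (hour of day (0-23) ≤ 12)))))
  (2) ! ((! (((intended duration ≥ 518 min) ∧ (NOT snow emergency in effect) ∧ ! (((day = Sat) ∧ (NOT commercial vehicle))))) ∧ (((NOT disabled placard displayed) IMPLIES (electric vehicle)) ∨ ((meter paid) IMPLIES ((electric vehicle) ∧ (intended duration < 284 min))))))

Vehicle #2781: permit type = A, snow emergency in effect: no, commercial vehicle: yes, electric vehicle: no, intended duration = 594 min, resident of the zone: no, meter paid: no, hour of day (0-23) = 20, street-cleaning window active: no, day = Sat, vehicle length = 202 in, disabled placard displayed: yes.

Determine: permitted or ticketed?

Atomic conditions:
  resident of the zone: no → false
  hour of day (0-23) ≤ 12: 20 ≤ 12 is false
  permit type = none: A == none is false
  electric vehicle: no → false
  street-cleaning window active: no → false
  vehicle length ≥ 224 in: 202 ≥ 224 is false
  NOT snow emergency in effect: no → true
  meter paid: no → false
  intended duration ≥ 518 min: 594 ≥ 518 is true
  day = Sat: Sat == Sat is true
  NOT commercial vehicle: yes → false
  NOT disabled placard displayed: yes → false
  intended duration < 284 min: 594 < 284 is false
Combine:
[1.1.3] false OR false = false
[1.1] false AND false AND false = false
[1.2.1] false OR false = false
[1.2.2.2] exactly-one(false, false) = false
[1.2.2] true → false = false
[1.2] false OR false = false
[1] false OR false = false
[2.1.1.1.3.1] true AND false = false
[2.1.1.1.3] NOT false = true
[2.1.1.1] true AND true AND true = true
[2.1.1] NOT true = false
[2.1.2.1] false → false (antecedent false ⇒ implication holds) = true
[2.1.2.2.2] false AND false = false
[2.1.2.2] false → false (antecedent false ⇒ implication holds) = true
[2.1.2] true OR true = true
[2.1] false AND true = false
[2] NOT false = true
[root] false OR true = true
Overall: true → permitted

Permitted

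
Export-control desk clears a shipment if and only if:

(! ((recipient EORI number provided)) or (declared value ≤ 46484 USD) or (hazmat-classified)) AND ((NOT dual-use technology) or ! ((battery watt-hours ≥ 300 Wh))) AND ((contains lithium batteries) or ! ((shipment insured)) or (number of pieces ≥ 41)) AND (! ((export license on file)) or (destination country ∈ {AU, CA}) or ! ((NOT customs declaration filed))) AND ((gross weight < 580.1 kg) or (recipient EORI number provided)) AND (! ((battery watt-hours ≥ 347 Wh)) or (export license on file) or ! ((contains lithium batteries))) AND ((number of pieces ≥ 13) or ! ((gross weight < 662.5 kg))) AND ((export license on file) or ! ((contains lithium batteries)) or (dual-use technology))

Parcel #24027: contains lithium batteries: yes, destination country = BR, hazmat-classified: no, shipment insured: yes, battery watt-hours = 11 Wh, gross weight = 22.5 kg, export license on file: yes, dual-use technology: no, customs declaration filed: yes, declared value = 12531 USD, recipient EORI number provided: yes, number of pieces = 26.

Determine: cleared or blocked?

Cleared

Atomic conditions:
  recipient EORI number provided: yes → true
  declared value ≤ 46484 USD: 12531 ≤ 46484 is true
  hazmat-classified: no → false
  NOT dual-use technology: no → true
  battery watt-hours ≥ 300 Wh: 11 ≥ 300 is false
  contains lithium batteries: yes → true
  shipment insured: yes → true
  number of pieces ≥ 41: 26 ≥ 41 is false
  export license on file: yes → true
  destination country ∈ {AU, CA}: BR is not in the set → false
  NOT customs declaration filed: yes → false
  gross weight < 580.1 kg: 22.5 < 580.1 is true
  battery watt-hours ≥ 347 Wh: 11 ≥ 347 is false
  number of pieces ≥ 13: 26 ≥ 13 is true
  gross weight < 662.5 kg: 22.5 < 662.5 is true
  dual-use technology: no → false
Combine:
[1.1] NOT true = false
[1] false OR true OR false = true
[2.2] NOT false = true
[2] true OR true = true
[3.2] NOT true = false
[3] true OR false OR false = true
[4.1] NOT true = false
[4.3] NOT false = true
[4] false OR false OR true = true
[5] true OR true = true
[6.1] NOT false = true
[6.3] NOT true = false
[6] true OR true OR false = true
[7.2] NOT true = false
[7] true OR false = true
[8.2] NOT true = false
[8] true OR false OR false = true
[root] true AND true AND true AND true AND true AND true AND true AND true = true
Overall: true → cleared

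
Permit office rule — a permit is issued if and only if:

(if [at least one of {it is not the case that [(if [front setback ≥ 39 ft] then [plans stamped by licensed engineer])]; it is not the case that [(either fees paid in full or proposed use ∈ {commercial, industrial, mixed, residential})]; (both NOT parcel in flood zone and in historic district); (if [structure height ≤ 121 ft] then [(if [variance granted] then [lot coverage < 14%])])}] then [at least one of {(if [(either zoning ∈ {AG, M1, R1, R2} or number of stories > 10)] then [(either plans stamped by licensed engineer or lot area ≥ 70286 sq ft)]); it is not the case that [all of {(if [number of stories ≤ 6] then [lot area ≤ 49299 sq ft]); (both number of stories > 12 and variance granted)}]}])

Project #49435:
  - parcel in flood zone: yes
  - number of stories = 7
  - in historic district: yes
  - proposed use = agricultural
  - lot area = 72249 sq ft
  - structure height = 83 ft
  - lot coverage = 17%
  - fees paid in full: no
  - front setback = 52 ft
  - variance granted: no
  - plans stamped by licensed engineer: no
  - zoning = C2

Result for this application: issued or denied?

Issued

Atomic conditions:
  front setback ≥ 39 ft: 52 ≥ 39 is true
  plans stamped by licensed engineer: no → false
  fees paid in full: no → false
  proposed use ∈ {commercial, industrial, mixed, residential}: agricultural is not in the set → false
  NOT parcel in flood zone: yes → false
  in historic district: yes → true
  structure height ≤ 121 ft: 83 ≤ 121 is true
  variance granted: no → false
  lot coverage < 14%: 17 < 14 is false
  zoning ∈ {AG, M1, R1, R2}: C2 is not in the set → false
  number of stories > 10: 7 > 10 is false
  lot area ≥ 70286 sq ft: 72249 ≥ 70286 is true
  number of stories ≤ 6: 7 ≤ 6 is false
  lot area ≤ 49299 sq ft: 72249 ≤ 49299 is false
  number of stories > 12: 7 > 12 is false
Combine:
[1.1.1] true → false = false
[1.1] NOT false = true
[1.2.1] false OR false = false
[1.2] NOT false = true
[1.3] false AND true = false
[1.4.2] false → false (antecedent false ⇒ implication holds) = true
[1.4] true → true = true
[1] true OR true OR false OR true = true
[2.1.1] false OR false = false
[2.1.2] false OR true = true
[2.1] false → true (antecedent false ⇒ implication holds) = true
[2.2.1.1] false → false (antecedent false ⇒ implication holds) = true
[2.2.1.2] false AND false = false
[2.2.1] true AND false = false
[2.2] NOT false = true
[2] true OR true = true
[root] true → true = true
Overall: true → issued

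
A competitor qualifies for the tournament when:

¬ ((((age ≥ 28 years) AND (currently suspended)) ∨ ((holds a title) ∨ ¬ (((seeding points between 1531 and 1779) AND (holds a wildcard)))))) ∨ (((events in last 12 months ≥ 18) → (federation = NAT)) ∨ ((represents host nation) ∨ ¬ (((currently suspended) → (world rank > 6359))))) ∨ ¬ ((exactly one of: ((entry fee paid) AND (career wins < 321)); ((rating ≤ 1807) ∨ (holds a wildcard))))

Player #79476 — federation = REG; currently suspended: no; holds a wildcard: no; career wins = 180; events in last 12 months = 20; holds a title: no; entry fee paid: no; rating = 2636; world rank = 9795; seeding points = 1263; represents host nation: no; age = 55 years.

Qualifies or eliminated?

Qualifies

Atomic conditions:
  age ≥ 28 years: 55 ≥ 28 is true
  currently suspended: no → false
  holds a title: no → false
  seeding points between 1531 and 1779: 1263 in [1531, 1779] is false
  holds a wildcard: no → false
  events in last 12 months ≥ 18: 20 ≥ 18 is true
  federation = NAT: REG == NAT is false
  represents host nation: no → false
  world rank > 6359: 9795 > 6359 is true
  entry fee paid: no → false
  career wins < 321: 180 < 321 is true
  rating ≤ 1807: 2636 ≤ 1807 is false
Combine:
[1.1.1] true AND false = false
[1.1.2.2.1] false AND false = false
[1.1.2.2] NOT false = true
[1.1.2] false OR true = true
[1.1] false OR true = true
[1] NOT true = false
[2.1] true → false = false
[2.2.2.1] false → true (antecedent false ⇒ implication holds) = true
[2.2.2] NOT true = false
[2.2] false OR false = false
[2] false OR false = false
[3.1.1] false AND true = false
[3.1.2] false OR false = false
[3.1] exactly-one(false, false) = false
[3] NOT false = true
[root] false OR false OR true = true
Overall: true → qualifies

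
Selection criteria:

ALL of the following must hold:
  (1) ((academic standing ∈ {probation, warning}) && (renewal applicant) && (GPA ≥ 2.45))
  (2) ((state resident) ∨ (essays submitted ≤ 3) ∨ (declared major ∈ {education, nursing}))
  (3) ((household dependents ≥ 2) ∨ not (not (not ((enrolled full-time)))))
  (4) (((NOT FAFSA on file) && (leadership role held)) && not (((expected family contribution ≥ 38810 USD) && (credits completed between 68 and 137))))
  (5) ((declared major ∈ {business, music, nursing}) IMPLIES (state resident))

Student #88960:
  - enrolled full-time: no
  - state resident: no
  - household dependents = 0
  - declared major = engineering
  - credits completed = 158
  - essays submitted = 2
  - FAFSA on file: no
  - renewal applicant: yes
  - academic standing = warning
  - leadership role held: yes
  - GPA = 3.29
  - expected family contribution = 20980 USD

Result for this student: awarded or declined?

Atomic conditions:
  academic standing ∈ {probation, warning}: warning is in the set → true
  renewal applicant: yes → true
  GPA ≥ 2.45: 3.29 ≥ 2.45 is true
  state resident: no → false
  essays submitted ≤ 3: 2 ≤ 3 is true
  declared major ∈ {education, nursing}: engineering is not in the set → false
  household dependents ≥ 2: 0 ≥ 2 is false
  enrolled full-time: no → false
  NOT FAFSA on file: no → true
  leadership role held: yes → true
  expected family contribution ≥ 38810 USD: 20980 ≥ 38810 is false
  credits completed between 68 and 137: 158 in [68, 137] is false
  declared major ∈ {business, music, nursing}: engineering is not in the set → false
Combine:
[1] true AND true AND true = true
[2] false OR true OR false = true
[3.2.1.1] NOT false = true
[3.2.1] NOT true = false
[3.2] NOT false = true
[3] false OR true = true
[4.1] true AND true = true
[4.2.1] false AND false = false
[4.2] NOT false = true
[4] true AND true = true
[5] false → false (antecedent false ⇒ implication holds) = true
[root] true AND true AND true AND true AND true = true
Overall: true → awarded

Awarded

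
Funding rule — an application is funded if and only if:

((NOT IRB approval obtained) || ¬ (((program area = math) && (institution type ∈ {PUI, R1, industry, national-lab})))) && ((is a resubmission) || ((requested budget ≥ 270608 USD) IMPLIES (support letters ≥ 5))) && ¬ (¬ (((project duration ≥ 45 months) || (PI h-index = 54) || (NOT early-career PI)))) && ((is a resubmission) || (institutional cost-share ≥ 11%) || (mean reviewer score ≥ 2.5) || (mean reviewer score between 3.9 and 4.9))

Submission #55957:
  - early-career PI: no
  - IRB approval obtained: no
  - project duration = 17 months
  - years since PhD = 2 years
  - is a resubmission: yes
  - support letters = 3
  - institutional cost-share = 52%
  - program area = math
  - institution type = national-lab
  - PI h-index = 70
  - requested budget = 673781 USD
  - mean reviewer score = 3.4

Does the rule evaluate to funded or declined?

Funded

Atomic conditions:
  NOT IRB approval obtained: no → true
  program area = math: math == math is true
  institution type ∈ {PUI, R1, industry, national-lab}: national-lab is in the set → true
  is a resubmission: yes → true
  requested budget ≥ 270608 USD: 673781 ≥ 270608 is true
  support letters ≥ 5: 3 ≥ 5 is false
  project duration ≥ 45 months: 17 ≥ 45 is false
  PI h-index = 54: 70 == 54 is false
  NOT early-career PI: no → true
  institutional cost-share ≥ 11%: 52 ≥ 11 is true
  mean reviewer score ≥ 2.5: 3.4 ≥ 2.5 is true
  mean reviewer score between 3.9 and 4.9: 3.4 in [3.9, 4.9] is false
Combine:
[1.2.1] true AND true = true
[1.2] NOT true = false
[1] true OR false = true
[2.2] true → false = false
[2] true OR false = true
[3.1.1] false OR false OR true = true
[3.1] NOT true = false
[3] NOT false = true
[4] true OR true OR true OR false = true
[root] true AND true AND true AND true = true
Overall: true → funded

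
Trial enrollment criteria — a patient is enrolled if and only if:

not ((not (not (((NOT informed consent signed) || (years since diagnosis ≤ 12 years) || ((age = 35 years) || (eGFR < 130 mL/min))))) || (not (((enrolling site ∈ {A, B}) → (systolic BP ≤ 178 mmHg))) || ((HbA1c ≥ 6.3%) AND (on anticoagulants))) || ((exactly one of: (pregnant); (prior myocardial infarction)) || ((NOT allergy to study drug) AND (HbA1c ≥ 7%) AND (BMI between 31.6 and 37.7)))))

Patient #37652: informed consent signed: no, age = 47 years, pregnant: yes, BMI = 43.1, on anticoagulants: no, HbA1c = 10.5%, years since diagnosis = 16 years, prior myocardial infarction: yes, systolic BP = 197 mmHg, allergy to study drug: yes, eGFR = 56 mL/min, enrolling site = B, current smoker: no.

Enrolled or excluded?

Excluded

Atomic conditions:
  NOT informed consent signed: no → true
  years since diagnosis ≤ 12 years: 16 ≤ 12 is false
  age = 35 years: 47 == 35 is false
  eGFR < 130 mL/min: 56 < 130 is true
  enrolling site ∈ {A, B}: B is in the set → true
  systolic BP ≤ 178 mmHg: 197 ≤ 178 is false
  HbA1c ≥ 6.3%: 10.5 ≥ 6.3 is true
  on anticoagulants: no → false
  pregnant: yes → true
  prior myocardial infarction: yes → true
  NOT allergy to study drug: yes → false
  HbA1c ≥ 7%: 10.5 ≥ 7 is true
  BMI between 31.6 and 37.7: 43.1 in [31.6, 37.7] is false
Combine:
[1.1.1.1.3] false OR true = true
[1.1.1.1] true OR false OR true = true
[1.1.1] NOT true = false
[1.1] NOT false = true
[1.2.1.1] true → false = false
[1.2.1] NOT false = true
[1.2.2] true AND false = false
[1.2] true OR false = true
[1.3.1] exactly-one(true, true) = false
[1.3.2] false AND true AND false = false
[1.3] false OR false = false
[1] true OR true OR false = true
[root] NOT true = false
Overall: false → excluded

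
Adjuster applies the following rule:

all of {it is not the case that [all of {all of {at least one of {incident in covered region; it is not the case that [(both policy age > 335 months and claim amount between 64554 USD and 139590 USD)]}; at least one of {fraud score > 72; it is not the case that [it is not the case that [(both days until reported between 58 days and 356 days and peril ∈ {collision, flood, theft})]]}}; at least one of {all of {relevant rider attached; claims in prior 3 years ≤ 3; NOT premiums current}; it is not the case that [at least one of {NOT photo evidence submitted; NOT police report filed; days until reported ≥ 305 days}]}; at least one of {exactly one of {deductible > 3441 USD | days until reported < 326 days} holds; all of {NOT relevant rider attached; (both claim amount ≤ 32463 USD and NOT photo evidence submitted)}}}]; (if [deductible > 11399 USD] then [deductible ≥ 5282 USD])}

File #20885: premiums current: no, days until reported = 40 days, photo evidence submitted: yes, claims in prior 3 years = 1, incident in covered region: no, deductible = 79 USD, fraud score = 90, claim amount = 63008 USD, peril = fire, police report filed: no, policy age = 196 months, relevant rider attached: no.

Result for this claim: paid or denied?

Atomic conditions:
  incident in covered region: no → false
  policy age > 335 months: 196 > 335 is false
  claim amount between 64554 USD and 139590 USD: 63008 in [64554, 139590] is false
  fraud score > 72: 90 > 72 is true
  days until reported between 58 days and 356 days: 40 in [58, 356] is false
  peril ∈ {collision, flood, theft}: fire is not in the set → false
  relevant rider attached: no → false
  claims in prior 3 years ≤ 3: 1 ≤ 3 is true
  NOT premiums current: no → true
  NOT photo evidence submitted: yes → false
  NOT police report filed: no → true
  days until reported ≥ 305 days: 40 ≥ 305 is false
  deductible > 3441 USD: 79 > 3441 is false
  days until reported < 326 days: 40 < 326 is true
  NOT relevant rider attached: no → true
  claim amount ≤ 32463 USD: 63008 ≤ 32463 is false
  deductible > 11399 USD: 79 > 11399 is false
  deductible ≥ 5282 USD: 79 ≥ 5282 is false
Combine:
[1.1.1.1.2.1] false AND false = false
[1.1.1.1.2] NOT false = true
[1.1.1.1] false OR true = true
[1.1.1.2.2.1.1] false AND false = false
[1.1.1.2.2.1] NOT false = true
[1.1.1.2.2] NOT true = false
[1.1.1.2] true OR false = true
[1.1.1] true AND true = true
[1.1.2.1] false AND true AND true = false
[1.1.2.2.1] false OR true OR false = true
[1.1.2.2] NOT true = false
[1.1.2] false OR false = false
[1.1.3.1] exactly-one(false, true) = true
[1.1.3.2.2] false AND false = false
[1.1.3.2] true AND false = false
[1.1.3] true OR false = true
[1.1] true AND false AND true = false
[1] NOT false = true
[2] false → false (antecedent false ⇒ implication holds) = true
[root] true AND true = true
Overall: true → paid

Paid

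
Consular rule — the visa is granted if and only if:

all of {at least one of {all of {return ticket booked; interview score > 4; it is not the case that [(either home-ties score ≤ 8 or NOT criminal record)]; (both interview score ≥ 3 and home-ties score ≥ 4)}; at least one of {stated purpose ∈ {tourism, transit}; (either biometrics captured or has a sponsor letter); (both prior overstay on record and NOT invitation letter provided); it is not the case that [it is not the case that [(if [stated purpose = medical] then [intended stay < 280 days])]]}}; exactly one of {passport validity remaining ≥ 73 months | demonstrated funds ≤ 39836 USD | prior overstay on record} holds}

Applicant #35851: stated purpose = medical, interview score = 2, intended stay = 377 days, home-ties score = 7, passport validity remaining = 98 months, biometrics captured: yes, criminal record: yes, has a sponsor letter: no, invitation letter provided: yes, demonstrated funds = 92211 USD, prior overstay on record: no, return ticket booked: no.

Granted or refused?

Granted

Atomic conditions:
  return ticket booked: no → false
  interview score > 4: 2 > 4 is false
  home-ties score ≤ 8: 7 ≤ 8 is true
  NOT criminal record: yes → false
  interview score ≥ 3: 2 ≥ 3 is false
  home-ties score ≥ 4: 7 ≥ 4 is true
  stated purpose ∈ {tourism, transit}: medical is not in the set → false
  biometrics captured: yes → true
  has a sponsor letter: no → false
  prior overstay on record: no → false
  NOT invitation letter provided: yes → false
  stated purpose = medical: medical == medical is true
  intended stay < 280 days: 377 < 280 is false
  passport validity remaining ≥ 73 months: 98 ≥ 73 is true
  demonstrated funds ≤ 39836 USD: 92211 ≤ 39836 is false
Combine:
[1.1.3.1] true OR false = true
[1.1.3] NOT true = false
[1.1.4] false AND true = false
[1.1] false AND false AND false AND false = false
[1.2.2] true OR false = true
[1.2.3] false AND false = false
[1.2.4.1.1] true → false = false
[1.2.4.1] NOT false = true
[1.2.4] NOT true = false
[1.2] false OR true OR false OR false = true
[1] false OR true = true
[2] exactly-one(true, false, false) = true
[root] true AND true = true
Overall: true → granted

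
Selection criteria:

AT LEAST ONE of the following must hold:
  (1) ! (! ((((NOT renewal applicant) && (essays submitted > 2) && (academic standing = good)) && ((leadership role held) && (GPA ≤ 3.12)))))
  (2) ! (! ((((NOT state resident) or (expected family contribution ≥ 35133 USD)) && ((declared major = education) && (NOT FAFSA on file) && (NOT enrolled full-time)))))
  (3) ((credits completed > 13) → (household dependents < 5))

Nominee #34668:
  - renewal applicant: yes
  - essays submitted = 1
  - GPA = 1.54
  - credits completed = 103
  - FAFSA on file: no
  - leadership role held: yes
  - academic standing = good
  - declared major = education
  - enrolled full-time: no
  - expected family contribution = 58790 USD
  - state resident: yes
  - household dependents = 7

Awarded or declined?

Awarded

Atomic conditions:
  NOT renewal applicant: yes → false
  essays submitted > 2: 1 > 2 is false
  academic standing = good: good == good is true
  leadership role held: yes → true
  GPA ≤ 3.12: 1.54 ≤ 3.12 is true
  NOT state resident: yes → false
  expected family contribution ≥ 35133 USD: 58790 ≥ 35133 is true
  declared major = education: education == education is true
  NOT FAFSA on file: no → true
  NOT enrolled full-time: no → true
  credits completed > 13: 103 > 13 is true
  household dependents < 5: 7 < 5 is false
Combine:
[1.1.1.1] false AND false AND true = false
[1.1.1.2] true AND true = true
[1.1.1] false AND true = false
[1.1] NOT false = true
[1] NOT true = false
[2.1.1.1] false OR true = true
[2.1.1.2] true AND true AND true = true
[2.1.1] true AND true = true
[2.1] NOT true = false
[2] NOT false = true
[3] true → false = false
[root] false OR true OR false = true
Overall: true → awarded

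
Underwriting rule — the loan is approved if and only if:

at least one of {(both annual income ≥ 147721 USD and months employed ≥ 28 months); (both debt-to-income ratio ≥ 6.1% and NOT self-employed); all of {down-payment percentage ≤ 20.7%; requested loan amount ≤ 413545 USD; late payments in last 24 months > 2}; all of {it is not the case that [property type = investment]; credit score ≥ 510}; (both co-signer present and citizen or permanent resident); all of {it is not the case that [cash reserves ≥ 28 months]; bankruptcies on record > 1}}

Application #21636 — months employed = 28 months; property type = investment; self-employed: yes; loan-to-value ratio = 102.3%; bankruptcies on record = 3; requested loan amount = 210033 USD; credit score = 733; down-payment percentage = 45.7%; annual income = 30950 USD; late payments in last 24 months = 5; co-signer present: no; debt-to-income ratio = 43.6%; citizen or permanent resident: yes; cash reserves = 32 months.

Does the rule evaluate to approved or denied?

Atomic conditions:
  annual income ≥ 147721 USD: 30950 ≥ 147721 is false
  months employed ≥ 28 months: 28 ≥ 28 is true
  debt-to-income ratio ≥ 6.1%: 43.6 ≥ 6.1 is true
  NOT self-employed: yes → false
  down-payment percentage ≤ 20.7%: 45.7 ≤ 20.7 is false
  requested loan amount ≤ 413545 USD: 210033 ≤ 413545 is true
  late payments in last 24 months > 2: 5 > 2 is true
  property type = investment: investment == investment is true
  credit score ≥ 510: 733 ≥ 510 is true
  co-signer present: no → false
  citizen or permanent resident: yes → true
  cash reserves ≥ 28 months: 32 ≥ 28 is true
  bankruptcies on record > 1: 3 > 1 is true
Combine:
[1] false AND true = false
[2] true AND false = false
[3] false AND true AND true = false
[4.1] NOT true = false
[4] false AND true = false
[5] false AND true = false
[6.1] NOT true = false
[6] false AND true = false
[root] false OR false OR false OR false OR false OR false = false
Overall: false → denied

Denied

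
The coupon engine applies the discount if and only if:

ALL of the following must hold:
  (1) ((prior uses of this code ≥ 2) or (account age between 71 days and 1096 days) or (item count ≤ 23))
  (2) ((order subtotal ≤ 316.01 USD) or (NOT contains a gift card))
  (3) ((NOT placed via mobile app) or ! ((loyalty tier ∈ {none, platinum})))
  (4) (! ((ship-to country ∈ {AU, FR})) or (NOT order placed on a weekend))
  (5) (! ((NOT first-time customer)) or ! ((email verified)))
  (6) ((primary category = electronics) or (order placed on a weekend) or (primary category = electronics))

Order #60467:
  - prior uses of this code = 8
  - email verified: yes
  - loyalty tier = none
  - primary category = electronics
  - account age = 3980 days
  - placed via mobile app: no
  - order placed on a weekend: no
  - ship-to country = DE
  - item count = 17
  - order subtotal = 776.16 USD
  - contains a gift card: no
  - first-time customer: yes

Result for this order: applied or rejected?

Applied

Atomic conditions:
  prior uses of this code ≥ 2: 8 ≥ 2 is true
  account age between 71 days and 1096 days: 3980 in [71, 1096] is false
  item count ≤ 23: 17 ≤ 23 is true
  order subtotal ≤ 316.01 USD: 776.16 ≤ 316.01 is false
  NOT contains a gift card: no → true
  NOT placed via mobile app: no → true
  loyalty tier ∈ {none, platinum}: none is in the set → true
  ship-to country ∈ {AU, FR}: DE is not in the set → false
  NOT order placed on a weekend: no → true
  NOT first-time customer: yes → false
  email verified: yes → true
  primary category = electronics: electronics == electronics is true
  order placed on a weekend: no → false
Combine:
[1] true OR false OR true = true
[2] false OR true = true
[3.2] NOT true = false
[3] true OR false = true
[4.1] NOT false = true
[4] true OR true = true
[5.1] NOT false = true
[5.2] NOT true = false
[5] true OR false = true
[6] true OR false OR true = true
[root] true AND true AND true AND true AND true AND true = true
Overall: true → applied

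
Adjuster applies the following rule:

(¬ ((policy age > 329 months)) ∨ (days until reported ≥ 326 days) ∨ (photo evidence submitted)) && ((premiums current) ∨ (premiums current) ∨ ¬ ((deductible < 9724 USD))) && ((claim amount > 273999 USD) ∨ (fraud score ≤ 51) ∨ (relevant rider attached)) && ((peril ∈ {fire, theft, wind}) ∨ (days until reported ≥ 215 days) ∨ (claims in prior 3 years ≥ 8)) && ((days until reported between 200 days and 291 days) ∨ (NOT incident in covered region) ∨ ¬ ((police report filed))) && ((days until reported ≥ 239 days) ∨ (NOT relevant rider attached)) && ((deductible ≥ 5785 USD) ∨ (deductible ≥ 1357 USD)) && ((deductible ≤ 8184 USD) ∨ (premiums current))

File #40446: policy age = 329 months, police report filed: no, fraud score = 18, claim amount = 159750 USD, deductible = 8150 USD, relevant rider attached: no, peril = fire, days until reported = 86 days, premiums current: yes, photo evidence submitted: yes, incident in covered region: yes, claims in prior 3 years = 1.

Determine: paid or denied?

Paid

Atomic conditions:
  policy age > 329 months: 329 > 329 is false
  days until reported ≥ 326 days: 86 ≥ 326 is false
  photo evidence submitted: yes → true
  premiums current: yes → true
  deductible < 9724 USD: 8150 < 9724 is true
  claim amount > 273999 USD: 159750 > 273999 is false
  fraud score ≤ 51: 18 ≤ 51 is true
  relevant rider attached: no → false
  peril ∈ {fire, theft, wind}: fire is in the set → true
  days until reported ≥ 215 days: 86 ≥ 215 is false
  claims in prior 3 years ≥ 8: 1 ≥ 8 is false
  days until reported between 200 days and 291 days: 86 in [200, 291] is false
  NOT incident in covered region: yes → false
  police report filed: no → false
  days until reported ≥ 239 days: 86 ≥ 239 is false
  NOT relevant rider attached: no → true
  deductible ≥ 5785 USD: 8150 ≥ 5785 is true
  deductible ≥ 1357 USD: 8150 ≥ 1357 is true
  deductible ≤ 8184 USD: 8150 ≤ 8184 is true
Combine:
[1.1] NOT false = true
[1] true OR false OR true = true
[2.3] NOT true = false
[2] true OR true OR false = true
[3] false OR true OR false = true
[4] true OR false OR false = true
[5.3] NOT false = true
[5] false OR false OR true = true
[6] false OR true = true
[7] true OR true = true
[8] true OR true = true
[root] true AND true AND true AND true AND true AND true AND true AND true = true
Overall: true → paid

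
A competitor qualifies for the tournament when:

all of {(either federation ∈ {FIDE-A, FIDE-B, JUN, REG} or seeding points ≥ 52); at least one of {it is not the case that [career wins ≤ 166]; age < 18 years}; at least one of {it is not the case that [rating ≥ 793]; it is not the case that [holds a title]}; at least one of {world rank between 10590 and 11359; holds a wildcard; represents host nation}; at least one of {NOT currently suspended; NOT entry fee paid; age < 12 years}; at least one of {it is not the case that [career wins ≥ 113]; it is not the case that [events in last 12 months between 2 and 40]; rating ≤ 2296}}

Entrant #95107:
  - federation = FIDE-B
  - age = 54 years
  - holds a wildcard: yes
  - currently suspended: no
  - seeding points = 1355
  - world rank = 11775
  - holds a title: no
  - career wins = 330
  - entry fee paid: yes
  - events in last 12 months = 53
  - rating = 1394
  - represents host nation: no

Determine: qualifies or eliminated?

Atomic conditions:
  federation ∈ {FIDE-A, FIDE-B, JUN, REG}: FIDE-B is in the set → true
  seeding points ≥ 52: 1355 ≥ 52 is true
  career wins ≤ 166: 330 ≤ 166 is false
  age < 18 years: 54 < 18 is false
  rating ≥ 793: 1394 ≥ 793 is true
  holds a title: no → false
  world rank between 10590 and 11359: 11775 in [10590, 11359] is false
  holds a wildcard: yes → true
  represents host nation: no → false
  NOT currently suspended: no → true
  NOT entry fee paid: yes → false
  age < 12 years: 54 < 12 is false
  career wins ≥ 113: 330 ≥ 113 is true
  events in last 12 months between 2 and 40: 53 in [2, 40] is false
  rating ≤ 2296: 1394 ≤ 2296 is true
Combine:
[1] true OR true = true
[2.1] NOT false = true
[2] true OR false = true
[3.1] NOT true = false
[3.2] NOT false = true
[3] false OR true = true
[4] false OR true OR false = true
[5] true OR false OR false = true
[6.1] NOT true = false
[6.2] NOT false = true
[6] false OR true OR true = true
[root] true AND true AND true AND true AND true AND true = true
Overall: true → qualifies

Qualifies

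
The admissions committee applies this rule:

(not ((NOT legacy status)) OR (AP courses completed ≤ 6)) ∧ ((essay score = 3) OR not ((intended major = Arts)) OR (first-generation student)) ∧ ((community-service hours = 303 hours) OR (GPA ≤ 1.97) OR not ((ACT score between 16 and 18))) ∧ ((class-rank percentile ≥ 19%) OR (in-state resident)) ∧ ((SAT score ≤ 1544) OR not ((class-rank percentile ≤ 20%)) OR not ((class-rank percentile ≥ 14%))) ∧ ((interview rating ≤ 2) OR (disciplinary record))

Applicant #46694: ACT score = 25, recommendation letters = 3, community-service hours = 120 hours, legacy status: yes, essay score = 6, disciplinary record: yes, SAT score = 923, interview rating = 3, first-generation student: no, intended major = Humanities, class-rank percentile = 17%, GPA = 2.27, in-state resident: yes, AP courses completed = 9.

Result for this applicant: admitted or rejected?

Admitted

Atomic conditions:
  NOT legacy status: yes → false
  AP courses completed ≤ 6: 9 ≤ 6 is false
  essay score = 3: 6 == 3 is false
  intended major = Arts: Humanities == Arts is false
  first-generation student: no → false
  community-service hours = 303 hours: 120 == 303 is false
  GPA ≤ 1.97: 2.27 ≤ 1.97 is false
  ACT score between 16 and 18: 25 in [16, 18] is false
  class-rank percentile ≥ 19%: 17 ≥ 19 is false
  in-state resident: yes → true
  SAT score ≤ 1544: 923 ≤ 1544 is true
  class-rank percentile ≤ 20%: 17 ≤ 20 is true
  class-rank percentile ≥ 14%: 17 ≥ 14 is true
  interview rating ≤ 2: 3 ≤ 2 is false
  disciplinary record: yes → true
Combine:
[1.1] NOT false = true
[1] true OR false = true
[2.2] NOT false = true
[2] false OR true OR false = true
[3.3] NOT false = true
[3] false OR false OR true = true
[4] false OR true = true
[5.2] NOT true = false
[5.3] NOT true = false
[5] true OR false OR false = true
[6] false OR true = true
[root] true AND true AND true AND true AND true AND true = true
Overall: true → admitted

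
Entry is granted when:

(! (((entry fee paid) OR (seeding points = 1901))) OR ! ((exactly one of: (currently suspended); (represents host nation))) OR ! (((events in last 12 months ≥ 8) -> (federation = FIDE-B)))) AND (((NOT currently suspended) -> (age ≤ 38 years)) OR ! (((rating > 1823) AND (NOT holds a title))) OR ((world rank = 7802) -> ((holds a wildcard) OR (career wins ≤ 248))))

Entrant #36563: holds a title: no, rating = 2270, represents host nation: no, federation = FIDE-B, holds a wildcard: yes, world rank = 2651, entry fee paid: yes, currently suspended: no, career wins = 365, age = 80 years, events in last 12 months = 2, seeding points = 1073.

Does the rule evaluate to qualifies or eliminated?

Atomic conditions:
  entry fee paid: yes → true
  seeding points = 1901: 1073 == 1901 is false
  currently suspended: no → false
  represents host nation: no → false
  events in last 12 months ≥ 8: 2 ≥ 8 is false
  federation = FIDE-B: FIDE-B == FIDE-B is true
  NOT currently suspended: no → true
  age ≤ 38 years: 80 ≤ 38 is false
  rating > 1823: 2270 > 1823 is true
  NOT holds a title: no → true
  world rank = 7802: 2651 == 7802 is false
  holds a wildcard: yes → true
  career wins ≤ 248: 365 ≤ 248 is false
Combine:
[1.1.1] true OR false = true
[1.1] NOT true = false
[1.2.1] exactly-one(false, false) = false
[1.2] NOT false = true
[1.3.1] false → true (antecedent false ⇒ implication holds) = true
[1.3] NOT true = false
[1] false OR true OR false = true
[2.1] true → false = false
[2.2.1] true AND true = true
[2.2] NOT true = false
[2.3.2] true OR false = true
[2.3] false → true (antecedent false ⇒ implication holds) = true
[2] false OR false OR true = true
[root] true AND true = true
Overall: true → qualifies

Qualifies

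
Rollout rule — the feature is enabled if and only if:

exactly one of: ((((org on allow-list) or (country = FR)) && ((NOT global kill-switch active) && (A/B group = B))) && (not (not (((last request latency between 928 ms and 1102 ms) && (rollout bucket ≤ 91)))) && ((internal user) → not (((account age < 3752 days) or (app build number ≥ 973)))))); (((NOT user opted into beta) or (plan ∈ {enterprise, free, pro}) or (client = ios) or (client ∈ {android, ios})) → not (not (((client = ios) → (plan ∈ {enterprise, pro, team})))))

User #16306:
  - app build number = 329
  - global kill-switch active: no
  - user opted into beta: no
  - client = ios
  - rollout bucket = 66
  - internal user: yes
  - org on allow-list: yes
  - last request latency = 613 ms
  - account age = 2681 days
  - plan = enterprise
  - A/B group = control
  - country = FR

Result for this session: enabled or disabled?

Enabled

Atomic conditions:
  org on allow-list: yes → true
  country = FR: FR == FR is true
  NOT global kill-switch active: no → true
  A/B group = B: control == B is false
  last request latency between 928 ms and 1102 ms: 613 in [928, 1102] is false
  rollout bucket ≤ 91: 66 ≤ 91 is true
  internal user: yes → true
  account age < 3752 days: 2681 < 3752 is true
  app build number ≥ 973: 329 ≥ 973 is false
  NOT user opted into beta: no → true
  plan ∈ {enterprise, free, pro}: enterprise is in the set → true
  client = ios: ios == ios is true
  client ∈ {android, ios}: ios is in the set → true
  plan ∈ {enterprise, pro, team}: enterprise is in the set → true
Combine:
[1.1.1] true OR true = true
[1.1.2] true AND false = false
[1.1] true AND false = false
[1.2.1.1.1] false AND true = false
[1.2.1.1] NOT false = true
[1.2.1] NOT true = false
[1.2.2.2.1] true OR false = true
[1.2.2.2] NOT true = false
[1.2.2] true → false = false
[1.2] false AND false = false
[1] false AND false = false
[2.1] true OR true OR true OR true = true
[2.2.1.1] true → true = true
[2.2.1] NOT true = false
[2.2] NOT false = true
[2] true → true = true
[root] exactly-one(false, true) = true
Overall: true → enabled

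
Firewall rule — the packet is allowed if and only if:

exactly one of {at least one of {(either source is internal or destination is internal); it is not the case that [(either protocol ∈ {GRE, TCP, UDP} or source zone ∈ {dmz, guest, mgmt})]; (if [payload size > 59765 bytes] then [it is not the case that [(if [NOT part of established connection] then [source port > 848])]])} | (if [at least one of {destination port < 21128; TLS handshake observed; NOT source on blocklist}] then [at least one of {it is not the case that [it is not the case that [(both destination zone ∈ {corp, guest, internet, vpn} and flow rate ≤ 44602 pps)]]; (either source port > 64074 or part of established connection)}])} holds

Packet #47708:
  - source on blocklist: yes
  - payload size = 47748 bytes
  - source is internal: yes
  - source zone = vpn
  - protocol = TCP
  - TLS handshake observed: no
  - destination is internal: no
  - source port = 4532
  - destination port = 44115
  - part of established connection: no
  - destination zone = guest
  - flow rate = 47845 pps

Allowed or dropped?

Dropped

Atomic conditions:
  source is internal: yes → true
  destination is internal: no → false
  protocol ∈ {GRE, TCP, UDP}: TCP is in the set → true
  source zone ∈ {dmz, guest, mgmt}: vpn is not in the set → false
  payload size > 59765 bytes: 47748 > 59765 is false
  NOT part of established connection: no → true
  source port > 848: 4532 > 848 is true
  destination port < 21128: 44115 < 21128 is false
  TLS handshake observed: no → false
  NOT source on blocklist: yes → false
  destination zone ∈ {corp, guest, internet, vpn}: guest is in the set → true
  flow rate ≤ 44602 pps: 47845 ≤ 44602 is false
  source port > 64074: 4532 > 64074 is false
  part of established connection: no → false
Combine:
[1.1] true OR false = true
[1.2.1] true OR false = true
[1.2] NOT true = false
[1.3.2.1] true → true = true
[1.3.2] NOT true = false
[1.3] false → false (antecedent false ⇒ implication holds) = true
[1] true OR false OR true = true
[2.1] false OR false OR false = false
[2.2.1.1.1] true AND false = false
[2.2.1.1] NOT false = true
[2.2.1] NOT true = false
[2.2.2] false OR false = false
[2.2] false OR false = false
[2] false → false (antecedent false ⇒ implication holds) = true
[root] exactly-one(true, true) = false
Overall: false → dropped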